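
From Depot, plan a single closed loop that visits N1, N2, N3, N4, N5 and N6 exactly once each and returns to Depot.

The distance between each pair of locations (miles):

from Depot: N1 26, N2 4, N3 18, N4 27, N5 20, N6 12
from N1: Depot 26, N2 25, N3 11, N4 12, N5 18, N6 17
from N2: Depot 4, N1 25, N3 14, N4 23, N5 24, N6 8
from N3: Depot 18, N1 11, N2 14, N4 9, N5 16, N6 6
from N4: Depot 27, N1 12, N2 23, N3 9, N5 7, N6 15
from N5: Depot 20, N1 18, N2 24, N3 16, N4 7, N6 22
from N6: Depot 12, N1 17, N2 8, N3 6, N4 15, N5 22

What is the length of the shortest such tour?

There are 360 distinct closed tours to check (reversals are equivalent).
Depot → N1 → N2 → N3 → N4 → N5 → N6 → Depot: 26+25+14+9+7+22+12 = 115
Depot → N1 → N2 → N3 → N4 → N6 → N5 → Depot: 26+25+14+9+15+22+20 = 131
Depot → N1 → N2 → N3 → N5 → N4 → N6 → Depot: 26+25+14+16+7+15+12 = 115
Depot → N1 → N2 → N3 → N5 → N6 → N4 → Depot: 26+25+14+16+22+15+27 = 145
Depot → N1 → N2 → N3 → N6 → N4 → N5 → Depot: 26+25+14+6+15+7+20 = 113
Depot → N1 → N2 → N3 → N6 → N5 → N4 → Depot: 26+25+14+6+22+7+27 = 127
Depot → N1 → N2 → N4 → N3 → N5 → N6 → Depot: 26+25+23+9+16+22+12 = 133
Depot → N1 → N2 → N4 → N3 → N6 → N5 → Depot: 26+25+23+9+6+22+20 = 131
… (352 more)
Depot → N2 → N6 → N3 → N1 → N4 → N5 → Depot: 4+8+6+11+12+7+20 = 68  ← best
The minimum is 68.
One optimal route: Depot → N2 → N6 → N3 → N1 → N4 → N5 → Depot (or its reverse).

Minimum total distance: 68 miles.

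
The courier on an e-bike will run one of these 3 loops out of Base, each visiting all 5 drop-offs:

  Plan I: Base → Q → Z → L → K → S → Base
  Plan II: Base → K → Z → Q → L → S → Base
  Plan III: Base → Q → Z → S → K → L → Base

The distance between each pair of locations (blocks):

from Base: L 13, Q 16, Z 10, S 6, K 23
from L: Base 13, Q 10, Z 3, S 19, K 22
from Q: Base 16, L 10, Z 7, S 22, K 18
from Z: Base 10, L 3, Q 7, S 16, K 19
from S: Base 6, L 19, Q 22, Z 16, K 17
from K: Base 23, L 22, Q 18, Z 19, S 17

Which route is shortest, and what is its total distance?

Plan I: 16 + 7 + 3 + 22 + 17 + 6 = 71
Plan II: 23 + 19 + 7 + 10 + 19 + 6 = 84
Plan III: 16 + 7 + 16 + 17 + 22 + 13 = 91

71 blocks — Plan I is the shortest.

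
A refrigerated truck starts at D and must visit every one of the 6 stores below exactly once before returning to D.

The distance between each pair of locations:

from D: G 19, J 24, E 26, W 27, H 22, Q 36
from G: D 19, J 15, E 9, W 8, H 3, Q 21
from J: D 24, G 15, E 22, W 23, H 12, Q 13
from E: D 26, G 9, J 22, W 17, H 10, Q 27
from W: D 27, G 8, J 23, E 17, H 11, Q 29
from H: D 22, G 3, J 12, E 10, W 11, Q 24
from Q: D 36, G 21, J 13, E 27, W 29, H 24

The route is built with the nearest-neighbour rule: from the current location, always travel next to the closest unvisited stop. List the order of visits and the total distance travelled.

At D the remaining stops are G 19, H 22, J 24, E 26, W 27, Q 36; go to G.
At G the remaining stops are H 3, W 8, E 9, J 15, Q 21; go to H.
At H the remaining stops are E 10, W 11, J 12, Q 24; go to E.
At E the remaining stops are W 17, J 22, Q 27; go to W.
At W the remaining stops are J 23, Q 29; go to J.
At J the remaining stops are Q 13; go to Q.
Return Q→D: 36.
Total = 19 + 3 + 10 + 17 + 23 + 13 + 36 = 121.

Nearest-neighbour total = 121; route D → G → H → E → W → J → Q → D.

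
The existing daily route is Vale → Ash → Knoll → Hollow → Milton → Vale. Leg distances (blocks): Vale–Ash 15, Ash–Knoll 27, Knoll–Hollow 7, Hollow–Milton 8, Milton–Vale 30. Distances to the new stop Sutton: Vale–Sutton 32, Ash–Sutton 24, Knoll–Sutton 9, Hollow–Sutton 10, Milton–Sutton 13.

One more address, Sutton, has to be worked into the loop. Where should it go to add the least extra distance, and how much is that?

Insertion cost between consecutive stops i–j is d(i,Sutton) + d(Sutton,j) − d(i,j):
  between Vale and Ash: 32 + 24 − 15 = 41
  between Ash and Knoll: 24 + 9 − 27 = 6
  between Knoll and Hollow: 9 + 10 − 7 = 12
  between Hollow and Milton: 10 + 13 − 8 = 15
  between Milton and Vale: 13 + 32 − 30 = 15
Cheapest insertion is between Ash and Knoll, adding 6.
New total = 87 + 6 = 93.

Minimum extra distance: 6 blocks, inserting Sutton between Ash and Knoll.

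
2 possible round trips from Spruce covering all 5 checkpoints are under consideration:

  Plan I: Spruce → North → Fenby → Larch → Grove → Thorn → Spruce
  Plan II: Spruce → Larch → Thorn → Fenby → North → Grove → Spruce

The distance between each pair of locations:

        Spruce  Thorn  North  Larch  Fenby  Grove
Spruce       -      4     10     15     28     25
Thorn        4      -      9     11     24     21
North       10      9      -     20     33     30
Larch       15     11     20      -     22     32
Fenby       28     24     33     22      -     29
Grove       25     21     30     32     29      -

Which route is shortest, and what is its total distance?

Plan I: 10 + 33 + 22 + 32 + 21 + 4 = 122
Plan II: 15 + 11 + 24 + 33 + 30 + 25 = 138

122 — Plan I is the shortest.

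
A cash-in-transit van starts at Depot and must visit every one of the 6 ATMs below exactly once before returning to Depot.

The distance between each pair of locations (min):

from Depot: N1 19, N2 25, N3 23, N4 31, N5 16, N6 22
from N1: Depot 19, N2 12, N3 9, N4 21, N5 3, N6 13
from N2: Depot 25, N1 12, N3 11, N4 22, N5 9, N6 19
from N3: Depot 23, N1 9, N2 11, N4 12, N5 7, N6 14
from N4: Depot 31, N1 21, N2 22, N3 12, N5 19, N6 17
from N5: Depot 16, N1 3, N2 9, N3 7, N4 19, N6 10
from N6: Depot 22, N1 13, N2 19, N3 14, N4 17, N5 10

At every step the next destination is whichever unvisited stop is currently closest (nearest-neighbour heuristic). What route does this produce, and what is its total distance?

106 min along Depot → N5 → N1 → N3 → N2 → N6 → N4 → Depot.

Depot → [N5:16 / N1:19 / N6:22 / N3:23 / N2:25 / N4:31] → N5 (16)
N5 → [N1:3 / N3:7 / N2:9 / N6:10 / N4:19] → N1 (3)
N1 → [N3:9 / N2:12 / N6:13 / N4:21] → N3 (9)
N3 → [N2:11 / N4:12 / N6:14] → N2 (11)
N2 → [N6:19 / N4:22] → N6 (19)
N6 → [N4:17] → N4 (17)
Return N4→Depot: 31.
Total = 16 + 3 + 9 + 11 + 19 + 17 + 31 = 106.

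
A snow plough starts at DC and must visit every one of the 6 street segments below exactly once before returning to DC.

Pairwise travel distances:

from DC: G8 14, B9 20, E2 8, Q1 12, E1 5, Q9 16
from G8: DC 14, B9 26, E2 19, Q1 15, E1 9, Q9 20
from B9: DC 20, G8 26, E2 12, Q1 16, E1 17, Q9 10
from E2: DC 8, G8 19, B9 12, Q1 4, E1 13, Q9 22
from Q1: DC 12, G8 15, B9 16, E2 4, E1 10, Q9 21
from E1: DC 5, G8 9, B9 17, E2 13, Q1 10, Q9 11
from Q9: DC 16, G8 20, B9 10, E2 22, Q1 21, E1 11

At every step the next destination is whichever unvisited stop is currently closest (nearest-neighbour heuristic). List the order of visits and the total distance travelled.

Nearest-neighbour total = 71; route DC → E1 → G8 → Q1 → E2 → B9 → Q9 → DC.

At DC the remaining stops are E1 5, E2 8, Q1 12, G8 14, Q9 16, B9 20; go to E1.
At E1 the remaining stops are G8 9, Q1 10, Q9 11, E2 13, B9 17; go to G8.
At G8 the remaining stops are Q1 15, E2 19, Q9 20, B9 26; go to Q1.
At Q1 the remaining stops are E2 4, B9 16, Q9 21; go to E2.
At E2 the remaining stops are B9 12, Q9 22; go to B9.
At B9 the remaining stops are Q9 10; go to Q9.
Return Q9→DC: 16.
Total = 5 + 9 + 15 + 4 + 12 + 10 + 16 = 71.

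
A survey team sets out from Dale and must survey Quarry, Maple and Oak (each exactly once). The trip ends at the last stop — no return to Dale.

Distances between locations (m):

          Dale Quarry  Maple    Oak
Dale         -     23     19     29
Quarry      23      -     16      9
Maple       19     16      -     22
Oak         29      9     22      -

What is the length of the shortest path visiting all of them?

Minimum one-way distance = 44 m.

There are 3! = 6 possible orderings.
Dale - Quarry - Maple - Oak: 23+16+22 = 61
Dale - Quarry - Oak - Maple: 23+9+22 = 54
Dale - Maple - Quarry - Oak: 19+16+9 = 44
Dale - Maple - Oak - Quarry: 19+22+9 = 50
Dale - Oak - Quarry - Maple: 29+9+16 = 54
Dale - Oak - Maple - Quarry: 29+22+16 = 67
The minimum is 44.
One shortest path: Dale → Maple → Quarry → Oak.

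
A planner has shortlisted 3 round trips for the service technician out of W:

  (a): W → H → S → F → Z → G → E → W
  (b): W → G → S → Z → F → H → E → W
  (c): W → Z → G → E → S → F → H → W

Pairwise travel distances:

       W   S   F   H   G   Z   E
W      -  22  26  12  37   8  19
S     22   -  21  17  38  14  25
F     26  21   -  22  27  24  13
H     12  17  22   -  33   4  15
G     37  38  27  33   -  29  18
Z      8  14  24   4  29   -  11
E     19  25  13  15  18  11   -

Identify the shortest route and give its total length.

Shortest is (c), total 135.

(a): 12 + 17 + 21 + 24 + 29 + 18 + 19 = 140
(b): 37 + 38 + 14 + 24 + 22 + 15 + 19 = 169
(c): 8 + 29 + 18 + 25 + 21 + 22 + 12 = 135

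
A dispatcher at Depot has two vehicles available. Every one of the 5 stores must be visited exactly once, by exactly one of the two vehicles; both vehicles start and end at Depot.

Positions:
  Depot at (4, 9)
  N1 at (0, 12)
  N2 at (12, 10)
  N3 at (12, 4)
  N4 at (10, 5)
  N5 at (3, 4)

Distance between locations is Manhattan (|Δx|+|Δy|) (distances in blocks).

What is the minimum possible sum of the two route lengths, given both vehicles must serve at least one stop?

Minimum combined distance: 46 blocks.

There are 2^4 − 1 = 15 ways to divide the 5 stops into two non-empty groups. For each, the best each vehicle can do is its own shortest tour through its group:
  {N1} + {N2, N3, N4, N5}: 14 + 32 = 46
  {N2} + {N1, N3, N4, N5}: 18 + 40 = 58
  {N1, N2} + {N3, N4, N5}: 30 + 28 = 58
  {N3} + {N1, N2, N4, N5}: 26 + 42 = 68
  {N1, N3} + {N2, N4, N5}: 40 + 30 = 70
  {N2, N3} + {N1, N4, N5}: 28 + 36 = 64
  … (15 splits in total)
Best: vehicle 1 Depot → N1 → Depot = 14; vehicle 2 Depot → N2 → N3 → N4 → N5 → Depot = 32; combined 46.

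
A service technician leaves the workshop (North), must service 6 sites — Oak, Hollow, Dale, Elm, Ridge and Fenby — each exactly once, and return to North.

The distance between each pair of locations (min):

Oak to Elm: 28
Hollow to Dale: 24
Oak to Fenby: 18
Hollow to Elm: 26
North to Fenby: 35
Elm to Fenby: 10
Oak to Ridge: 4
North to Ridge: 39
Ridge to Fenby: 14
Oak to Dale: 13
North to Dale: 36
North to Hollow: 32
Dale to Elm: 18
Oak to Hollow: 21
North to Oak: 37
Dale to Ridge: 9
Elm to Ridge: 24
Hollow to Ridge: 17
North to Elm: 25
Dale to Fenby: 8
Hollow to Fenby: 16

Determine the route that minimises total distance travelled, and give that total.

North → Oak → Hollow → Dale → Elm → Ridge → Fenby → North: 37+21+24+18+24+14+35 = 173
North → Oak → Hollow → Dale → Elm → Fenby → Ridge → North: 37+21+24+18+10+14+39 = 163
North → Oak → Hollow → Dale → Ridge → Elm → Fenby → North: 37+21+24+9+24+10+35 = 160
North → Oak → Hollow → Dale → Ridge → Fenby → Elm → North: 37+21+24+9+14+10+25 = 140
North → Oak → Hollow → Dale → Fenby → Elm → Ridge → North: 37+21+24+8+10+24+39 = 163
North → Oak → Hollow → Dale → Fenby → Ridge → Elm → North: 37+21+24+8+14+24+25 = 153
North → Oak → Hollow → Elm → Dale → Ridge → Fenby → North: 37+21+26+18+9+14+35 = 160
North → Oak → Hollow → Elm → Dale → Fenby → Ridge → North: 37+21+26+18+8+14+39 = 163
… (352 more)
North → Hollow → Oak → Ridge → Dale → Fenby → Elm → North: 32+21+4+9+8+10+25 = 109  ← best
The minimum is 109.
One optimal route: North → Hollow → Oak → Ridge → Dale → Fenby → Elm → North (or its reverse).

Minimum total distance: 109 min.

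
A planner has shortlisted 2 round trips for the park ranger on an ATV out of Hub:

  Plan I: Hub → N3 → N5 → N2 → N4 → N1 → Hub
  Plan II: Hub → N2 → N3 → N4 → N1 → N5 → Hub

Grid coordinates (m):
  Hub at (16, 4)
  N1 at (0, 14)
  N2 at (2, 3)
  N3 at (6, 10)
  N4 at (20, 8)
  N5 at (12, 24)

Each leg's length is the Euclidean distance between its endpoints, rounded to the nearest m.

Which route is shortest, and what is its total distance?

93 m — Plan II is the shortest.

Plan I: 12 + 15 + 23 + 19 + 21 + 19 = 109
Plan II: 14 + 8 + 14 + 21 + 16 + 20 = 93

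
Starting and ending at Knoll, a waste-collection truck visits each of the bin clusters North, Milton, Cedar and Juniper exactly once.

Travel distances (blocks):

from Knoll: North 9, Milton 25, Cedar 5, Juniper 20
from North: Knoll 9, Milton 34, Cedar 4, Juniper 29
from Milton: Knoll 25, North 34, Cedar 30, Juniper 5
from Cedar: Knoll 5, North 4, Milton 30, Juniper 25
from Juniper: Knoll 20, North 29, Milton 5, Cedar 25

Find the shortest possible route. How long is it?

Knoll-North-Milton-Cedar-Juniper-Knoll: 9+34+30+25+20 = 118
Knoll-North-Milton-Juniper-Cedar-Knoll: 9+34+5+25+5 = 78
Knoll-North-Cedar-Milton-Juniper-Knoll: 9+4+30+5+20 = 68
Knoll-North-Cedar-Juniper-Milton-Knoll: 9+4+25+5+25 = 68
Knoll-North-Juniper-Milton-Cedar-Knoll: 9+29+5+30+5 = 78
Knoll-North-Juniper-Cedar-Milton-Knoll: 9+29+25+30+25 = 118
Knoll-Milton-North-Cedar-Juniper-Knoll: 25+34+4+25+20 = 108
Knoll-Milton-North-Juniper-Cedar-Knoll: 25+34+29+25+5 = 118
Knoll-Milton-Cedar-North-Juniper-Knoll: 25+30+4+29+20 = 108
Knoll-Milton-Juniper-North-Cedar-Knoll: 25+5+29+4+5 = 68
Knoll-Cedar-North-Milton-Juniper-Knoll: 5+4+34+5+20 = 68
Knoll-Cedar-Milton-North-Juniper-Knoll: 5+30+34+29+20 = 118
The minimum is 68.
One optimal route: Knoll → North → Cedar → Milton → Juniper → Knoll (or its reverse).

68 blocks — the shortest possible round trip.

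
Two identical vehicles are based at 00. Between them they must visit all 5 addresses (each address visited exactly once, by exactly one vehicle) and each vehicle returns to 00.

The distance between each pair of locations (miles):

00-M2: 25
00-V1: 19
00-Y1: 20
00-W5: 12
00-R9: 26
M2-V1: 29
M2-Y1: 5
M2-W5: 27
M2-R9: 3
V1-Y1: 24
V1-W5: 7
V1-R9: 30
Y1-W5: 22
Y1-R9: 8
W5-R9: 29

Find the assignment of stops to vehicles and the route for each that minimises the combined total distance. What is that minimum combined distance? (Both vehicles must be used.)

There are 2^4 − 1 = 15 ways to divide the 5 stops into two non-empty groups. For each, the best each vehicle can do is its own shortest tour through its group:
  {M2} + {V1, Y1, W5, R9}: 50 + 77 = 127
  {V1} + {M2, Y1, W5, R9}: 38 + 68 = 106
  {M2, V1} + {Y1, W5, R9}: 73 + 68 = 141
  {Y1} + {M2, V1, W5, R9}: 40 + 77 = 117
  {M2, Y1} + {V1, W5, R9}: 50 + 75 = 125
  {V1, Y1} + {M2, W5, R9}: 63 + 68 = 131
  … (15 splits in total)
  {V1, W5} + {M2, Y1, R9}: 38 + 54 = 92  ← best
Best: vehicle 1 00 → V1 → W5 → 00 = 38; vehicle 2 00 → Y1 → M2 → R9 → 00 = 54; combined 92.

92 miles — the smallest possible combined total.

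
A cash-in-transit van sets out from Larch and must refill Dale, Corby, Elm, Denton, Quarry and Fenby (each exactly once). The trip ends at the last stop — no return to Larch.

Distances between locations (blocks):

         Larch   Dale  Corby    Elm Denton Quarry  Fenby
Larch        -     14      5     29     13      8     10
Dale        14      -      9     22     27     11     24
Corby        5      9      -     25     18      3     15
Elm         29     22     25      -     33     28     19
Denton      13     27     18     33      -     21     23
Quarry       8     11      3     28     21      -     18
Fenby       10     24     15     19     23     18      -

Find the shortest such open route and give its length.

There are 6! = 720 possible orderings.
Larch - Dale - Corby - Elm - Denton - Quarry - Fenby: 14+9+25+33+21+18 = 120
Larch - Dale - Corby - Elm - Denton - Fenby - Quarry: 14+9+25+33+23+18 = 122
Larch - Dale - Corby - Elm - Quarry - Denton - Fenby: 14+9+25+28+21+23 = 120
Larch - Dale - Corby - Elm - Quarry - Fenby - Denton: 14+9+25+28+18+23 = 117
Larch - Dale - Corby - Elm - Fenby - Denton - Quarry: 14+9+25+19+23+21 = 111
Larch - Dale - Corby - Elm - Fenby - Quarry - Denton: 14+9+25+19+18+21 = 106
Larch - Dale - Corby - Denton - Elm - Quarry - Fenby: 14+9+18+33+28+18 = 120
Larch - Dale - Corby - Denton - Elm - Fenby - Quarry: 14+9+18+33+19+18 = 111
… (712 more)
Larch - Corby - Quarry - Dale - Elm - Fenby - Denton: 5+3+11+22+19+23 = 83  ← best
The minimum is 83.
One shortest path: Larch → Corby → Quarry → Dale → Elm → Fenby → Denton.

Minimum one-way distance = 83 blocks.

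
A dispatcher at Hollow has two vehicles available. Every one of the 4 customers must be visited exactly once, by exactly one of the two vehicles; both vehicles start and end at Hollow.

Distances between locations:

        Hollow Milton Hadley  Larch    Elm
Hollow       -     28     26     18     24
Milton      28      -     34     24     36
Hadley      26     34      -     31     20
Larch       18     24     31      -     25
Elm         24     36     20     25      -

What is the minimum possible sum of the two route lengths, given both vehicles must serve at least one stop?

There are 2^3 − 1 = 7 ways to divide the 4 stops into two non-empty groups. For each, the best each vehicle can do is its own shortest tour through its group:
  {Milton} + {Hadley, Larch, Elm}: 56 + 89 = 145
  {Hadley} + {Milton, Larch, Elm}: 52 + 101 = 153
  {Milton, Hadley} + {Larch, Elm}: 88 + 67 = 155
  {Larch} + {Milton, Hadley, Elm}: 36 + 106 = 142
  {Milton, Larch} + {Hadley, Elm}: 70 + 70 = 140
  {Hadley, Larch} + {Milton, Elm}: 75 + 88 = 163
  … (7 splits in total)
Best: vehicle 1 Hollow → Milton → Larch → Hollow = 70; vehicle 2 Hollow → Hadley → Elm → Hollow = 70; combined 140.

140 — the smallest possible combined total.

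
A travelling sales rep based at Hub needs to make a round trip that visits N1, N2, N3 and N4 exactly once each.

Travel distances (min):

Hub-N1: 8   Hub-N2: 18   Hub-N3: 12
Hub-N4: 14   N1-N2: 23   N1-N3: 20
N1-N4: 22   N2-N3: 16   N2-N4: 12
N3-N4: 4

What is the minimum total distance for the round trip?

Hub→N1→N2→N3→N4→Hub: 8+23+16+4+14 = 65
Hub→N1→N2→N4→N3→Hub: 8+23+12+4+12 = 59
Hub→N1→N3→N2→N4→Hub: 8+20+16+12+14 = 70
Hub→N1→N3→N4→N2→Hub: 8+20+4+12+18 = 62
Hub→N1→N4→N2→N3→Hub: 8+22+12+16+12 = 70
Hub→N1→N4→N3→N2→Hub: 8+22+4+16+18 = 68
Hub→N2→N1→N3→N4→Hub: 18+23+20+4+14 = 79
Hub→N2→N1→N4→N3→Hub: 18+23+22+4+12 = 79
Hub→N2→N3→N1→N4→Hub: 18+16+20+22+14 = 90
Hub→N2→N4→N1→N3→Hub: 18+12+22+20+12 = 84
Hub→N3→N1→N2→N4→Hub: 12+20+23+12+14 = 81
Hub→N3→N2→N1→N4→Hub: 12+16+23+22+14 = 87
The minimum is 59.
One optimal route: Hub → N1 → N2 → N4 → N3 → Hub (or its reverse).

Minimum total distance: 59 min.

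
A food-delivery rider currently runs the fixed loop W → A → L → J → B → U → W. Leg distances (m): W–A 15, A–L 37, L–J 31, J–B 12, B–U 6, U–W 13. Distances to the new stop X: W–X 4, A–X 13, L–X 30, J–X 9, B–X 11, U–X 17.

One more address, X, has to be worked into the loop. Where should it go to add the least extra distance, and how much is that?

Minimum extra distance: 2 m, inserting X between W and A.

Insertion cost between consecutive stops i–j is d(i,X) + d(X,j) − d(i,j):
  between W and A: 4 + 13 − 15 = 2
  between A and L: 13 + 30 − 37 = 6
  between L and J: 30 + 9 − 31 = 8
  between J and B: 9 + 11 − 12 = 8
  between B and U: 11 + 17 − 6 = 22
  between U and W: 17 + 4 − 13 = 8
Cheapest insertion is between W and A, adding 2.
New total = 114 + 2 = 116.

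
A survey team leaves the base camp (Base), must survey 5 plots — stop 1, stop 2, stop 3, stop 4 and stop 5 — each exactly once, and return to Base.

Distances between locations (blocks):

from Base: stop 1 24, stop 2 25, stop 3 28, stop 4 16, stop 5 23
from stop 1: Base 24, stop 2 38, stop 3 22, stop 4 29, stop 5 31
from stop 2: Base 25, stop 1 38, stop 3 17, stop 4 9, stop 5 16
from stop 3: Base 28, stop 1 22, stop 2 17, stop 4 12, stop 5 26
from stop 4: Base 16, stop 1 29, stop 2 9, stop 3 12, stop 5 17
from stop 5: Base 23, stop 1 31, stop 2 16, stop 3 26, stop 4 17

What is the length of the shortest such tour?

106 blocks — the shortest possible round trip.

There are 60 distinct closed tours to check (reversals are equivalent).
Base → stop 1 → stop 2 → stop 3 → stop 4 → stop 5 → Base: 24+38+17+12+17+23 = 131
Base → stop 1 → stop 2 → stop 3 → stop 5 → stop 4 → Base: 24+38+17+26+17+16 = 138
Base → stop 1 → stop 2 → stop 4 → stop 3 → stop 5 → Base: 24+38+9+12+26+23 = 132
Base → stop 1 → stop 2 → stop 4 → stop 5 → stop 3 → Base: 24+38+9+17+26+28 = 142
Base → stop 1 → stop 2 → stop 5 → stop 3 → stop 4 → Base: 24+38+16+26+12+16 = 132
Base → stop 1 → stop 2 → stop 5 → stop 4 → stop 3 → Base: 24+38+16+17+12+28 = 135
Base → stop 1 → stop 3 → stop 2 → stop 4 → stop 5 → Base: 24+22+17+9+17+23 = 112
Base → stop 1 → stop 3 → stop 2 → stop 5 → stop 4 → Base: 24+22+17+16+17+16 = 112
Base → stop 1 → stop 3 → stop 4 → stop 2 → stop 5 → Base: 24+22+12+9+16+23 = 106
Base → stop 1 → stop 3 → stop 4 → stop 5 → stop 2 → Base: 24+22+12+17+16+25 = 116
Base → stop 1 → stop 3 → stop 5 → stop 2 → stop 4 → Base: 24+22+26+16+9+16 = 113
Base → stop 1 → stop 3 → stop 5 → stop 4 → stop 2 → Base: 24+22+26+17+9+25 = 123
Base → stop 1 → stop 4 → stop 2 → stop 3 → stop 5 → Base: 24+29+9+17+26+23 = 128
Base → stop 1 → stop 4 → stop 2 → stop 5 → stop 3 → Base: 24+29+9+16+26+28 = 132
… (46 more)
The minimum is 106.
One optimal route: Base → stop 1 → stop 3 → stop 4 → stop 2 → stop 5 → Base (or its reverse).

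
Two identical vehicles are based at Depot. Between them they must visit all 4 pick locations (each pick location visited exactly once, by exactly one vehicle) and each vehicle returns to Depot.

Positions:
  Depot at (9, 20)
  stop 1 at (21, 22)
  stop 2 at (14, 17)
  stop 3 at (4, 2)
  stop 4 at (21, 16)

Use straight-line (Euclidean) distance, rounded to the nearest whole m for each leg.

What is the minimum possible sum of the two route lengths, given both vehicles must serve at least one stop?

69 m — the smallest possible combined total.

Try each way of splitting the stops between the two vehicles (each non-empty) and, for each split, find the best tour for each vehicle:
  {stop 1} + {stop 2, stop 3, stop 4}: 24 + 54 = 78
  {stop 2} + {stop 1, stop 3, stop 4}: 12 + 59 = 71
  {stop 1, stop 2} + {stop 3, stop 4}: 27 + 54 = 81
  {stop 3} + {stop 1, stop 2, stop 4}: 38 + 31 = 69
  {stop 1, stop 3} + {stop 2, stop 4}: 57 + 26 = 83
  {stop 2, stop 3} + {stop 1, stop 4}: 43 + 31 = 74
  … (7 splits in total)
Best: vehicle 1 Depot → stop 3 → Depot = 38; vehicle 2 Depot → stop 1 → stop 4 → stop 2 → Depot = 31; combined 69.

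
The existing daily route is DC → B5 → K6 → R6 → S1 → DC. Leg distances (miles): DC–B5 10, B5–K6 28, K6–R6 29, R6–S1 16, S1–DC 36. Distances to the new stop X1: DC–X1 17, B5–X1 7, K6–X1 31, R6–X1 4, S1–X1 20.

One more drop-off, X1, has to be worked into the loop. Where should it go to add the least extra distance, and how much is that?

Insertion cost between consecutive stops i–j is d(i,X1) + d(X1,j) − d(i,j):
  between DC and B5: 17 + 7 − 10 = 14
  between B5 and K6: 7 + 31 − 28 = 10
  between K6 and R6: 31 + 4 − 29 = 6
  between R6 and S1: 4 + 20 − 16 = 8
  between S1 and DC: 20 + 17 − 36 = 1
Cheapest insertion is between S1 and DC, adding 1.
New total = 119 + 1 = 120.

Adding 1 miles by placing X1 on the S1–DC leg.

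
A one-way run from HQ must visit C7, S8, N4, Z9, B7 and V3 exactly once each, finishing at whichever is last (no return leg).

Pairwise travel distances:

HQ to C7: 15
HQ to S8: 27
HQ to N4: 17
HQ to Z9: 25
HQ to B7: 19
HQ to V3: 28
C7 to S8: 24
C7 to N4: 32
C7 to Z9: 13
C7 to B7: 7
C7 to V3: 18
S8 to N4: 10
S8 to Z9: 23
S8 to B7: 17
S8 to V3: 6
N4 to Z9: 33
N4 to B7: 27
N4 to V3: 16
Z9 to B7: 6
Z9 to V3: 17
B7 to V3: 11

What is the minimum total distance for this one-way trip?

61 — the minimum one-way total.

There are 6! = 720 possible orderings.
HQ - C7 - S8 - N4 - Z9 - B7 - V3: 15+24+10+33+6+11 = 99
HQ - C7 - S8 - N4 - Z9 - V3 - B7: 15+24+10+33+17+11 = 110
HQ - C7 - S8 - N4 - B7 - Z9 - V3: 15+24+10+27+6+17 = 99
HQ - C7 - S8 - N4 - B7 - V3 - Z9: 15+24+10+27+11+17 = 104
HQ - C7 - S8 - N4 - V3 - Z9 - B7: 15+24+10+16+17+6 = 88
HQ - C7 - S8 - N4 - V3 - B7 - Z9: 15+24+10+16+11+6 = 82
HQ - C7 - S8 - Z9 - N4 - B7 - V3: 15+24+23+33+27+11 = 133
HQ - C7 - S8 - Z9 - N4 - V3 - B7: 15+24+23+33+16+11 = 122
… (712 more)
HQ - C7 - Z9 - B7 - V3 - S8 - N4: 15+13+6+11+6+10 = 61  ← best
The minimum is 61.
One shortest path: HQ → C7 → Z9 → B7 → V3 → S8 → N4.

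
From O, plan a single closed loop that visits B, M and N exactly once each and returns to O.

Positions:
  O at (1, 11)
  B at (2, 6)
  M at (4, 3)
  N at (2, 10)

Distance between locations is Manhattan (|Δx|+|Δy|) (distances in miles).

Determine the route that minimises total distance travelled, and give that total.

22 miles — the shortest possible round trip.

With 3 stops there are 3!/2 = 3 distinct round trips (a route and its reverse cost the same).
O-B-M-N-O: 6+5+9+2 = 22
O-B-N-M-O: 6+4+9+11 = 30
O-M-B-N-O: 11+5+4+2 = 22
The minimum is 22.
One optimal route: O → B → M → N → O (or its reverse).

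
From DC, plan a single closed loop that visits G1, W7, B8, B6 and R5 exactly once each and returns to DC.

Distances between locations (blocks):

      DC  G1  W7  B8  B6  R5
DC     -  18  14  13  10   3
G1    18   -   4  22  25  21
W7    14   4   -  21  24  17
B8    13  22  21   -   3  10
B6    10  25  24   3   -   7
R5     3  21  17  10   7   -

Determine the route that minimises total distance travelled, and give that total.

53 blocks — the shortest possible round trip.

With 5 stops there are 5!/2 = 60 distinct round trips (a route and its reverse cost the same).
DC → G1 → W7 → B8 → B6 → R5 → DC: 18+4+21+3+7+3 = 56
DC → G1 → W7 → B8 → R5 → B6 → DC: 18+4+21+10+7+10 = 70
DC → G1 → W7 → B6 → B8 → R5 → DC: 18+4+24+3+10+3 = 62
DC → G1 → W7 → B6 → R5 → B8 → DC: 18+4+24+7+10+13 = 76
DC → G1 → W7 → R5 → B8 → B6 → DC: 18+4+17+10+3+10 = 62
DC → G1 → W7 → R5 → B6 → B8 → DC: 18+4+17+7+3+13 = 62
DC → G1 → B8 → W7 → B6 → R5 → DC: 18+22+21+24+7+3 = 95
DC → G1 → B8 → W7 → R5 → B6 → DC: 18+22+21+17+7+10 = 95
DC → G1 → B8 → B6 → W7 → R5 → DC: 18+22+3+24+17+3 = 87
DC → G1 → B8 → B6 → R5 → W7 → DC: 18+22+3+7+17+14 = 81
DC → G1 → B8 → R5 → W7 → B6 → DC: 18+22+10+17+24+10 = 101
DC → G1 → B8 → R5 → B6 → W7 → DC: 18+22+10+7+24+14 = 95
DC → G1 → B6 → W7 → B8 → R5 → DC: 18+25+24+21+10+3 = 101
DC → G1 → B6 → W7 → R5 → B8 → DC: 18+25+24+17+10+13 = 107
… (46 more)
DC → W7 → G1 → B8 → B6 → R5 → DC: 14+4+22+3+7+3 = 53  ← best
The minimum is 53.
One optimal route: DC → W7 → G1 → B8 → B6 → R5 → DC (or its reverse).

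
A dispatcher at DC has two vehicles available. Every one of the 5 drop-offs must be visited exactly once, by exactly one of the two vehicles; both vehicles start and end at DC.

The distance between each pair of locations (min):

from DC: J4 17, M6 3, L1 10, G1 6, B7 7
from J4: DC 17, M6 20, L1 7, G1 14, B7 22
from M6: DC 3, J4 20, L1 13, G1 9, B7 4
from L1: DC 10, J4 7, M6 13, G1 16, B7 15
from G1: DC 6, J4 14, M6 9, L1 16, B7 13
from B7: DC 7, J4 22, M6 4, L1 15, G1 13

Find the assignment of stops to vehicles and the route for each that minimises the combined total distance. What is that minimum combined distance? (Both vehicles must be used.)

Minimum combined distance: 51 min.

Try each way of splitting the stops between the two vehicles (each non-empty) and, for each split, find the best tour for each vehicle:
  {J4} + {M6, L1, G1, B7}: 34 + 44 = 78
  {M6} + {J4, L1, G1, B7}: 6 + 49 = 55
  {J4, M6} + {L1, G1, B7}: 40 + 44 = 84
  {L1} + {J4, M6, G1, B7}: 20 + 49 = 69
  {J4, L1} + {M6, G1, B7}: 34 + 26 = 60
  {M6, L1} + {J4, G1, B7}: 26 + 49 = 75
  … (15 splits in total)
  {J4, L1, G1} + {M6, B7}: 37 + 14 = 51  ← best
Best: vehicle 1 DC → L1 → J4 → G1 → DC = 37; vehicle 2 DC → M6 → B7 → DC = 14; combined 51.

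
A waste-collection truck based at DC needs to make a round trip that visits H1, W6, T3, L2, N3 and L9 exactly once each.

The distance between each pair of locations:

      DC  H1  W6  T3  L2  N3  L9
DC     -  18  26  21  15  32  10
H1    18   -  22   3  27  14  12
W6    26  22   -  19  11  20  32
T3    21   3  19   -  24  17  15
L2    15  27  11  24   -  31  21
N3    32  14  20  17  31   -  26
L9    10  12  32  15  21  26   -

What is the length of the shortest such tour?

Minimum total distance: 88.

There are 360 distinct closed tours to check (reversals are equivalent).
DC→H1→W6→T3→L2→N3→L9→DC: 18+22+19+24+31+26+10 = 150
DC→H1→W6→T3→L2→L9→N3→DC: 18+22+19+24+21+26+32 = 162
DC→H1→W6→T3→N3→L2→L9→DC: 18+22+19+17+31+21+10 = 138
DC→H1→W6→T3→N3→L9→L2→DC: 18+22+19+17+26+21+15 = 138
DC→H1→W6→T3→L9→L2→N3→DC: 18+22+19+15+21+31+32 = 158
DC→H1→W6→T3→L9→N3→L2→DC: 18+22+19+15+26+31+15 = 146
DC→H1→W6→L2→T3→N3→L9→DC: 18+22+11+24+17+26+10 = 128
DC→H1→W6→L2→T3→L9→N3→DC: 18+22+11+24+15+26+32 = 148
… (352 more)
DC→L2→W6→N3→H1→T3→L9→DC: 15+11+20+14+3+15+10 = 88  ← best
The minimum is 88.
One optimal route: DC → L2 → W6 → N3 → H1 → T3 → L9 → DC (or its reverse).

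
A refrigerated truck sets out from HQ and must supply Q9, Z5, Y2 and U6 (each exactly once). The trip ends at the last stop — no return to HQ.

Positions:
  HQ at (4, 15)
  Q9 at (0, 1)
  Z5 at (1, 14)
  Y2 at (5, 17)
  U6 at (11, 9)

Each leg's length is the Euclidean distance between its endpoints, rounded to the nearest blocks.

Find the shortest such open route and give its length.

Shortest open route: 32 blocks.

There are 4! = 24 possible orderings.
HQ - Q9 - Z5 - Y2 - U6: 15+13+5+10 = 43
HQ - Q9 - Z5 - U6 - Y2: 15+13+11+10 = 49
HQ - Q9 - Y2 - Z5 - U6: 15+17+5+11 = 48
HQ - Q9 - Y2 - U6 - Z5: 15+17+10+11 = 53
HQ - Q9 - U6 - Z5 - Y2: 15+14+11+5 = 45
HQ - Q9 - U6 - Y2 - Z5: 15+14+10+5 = 44
HQ - Z5 - Q9 - Y2 - U6: 3+13+17+10 = 43
HQ - Z5 - Q9 - U6 - Y2: 3+13+14+10 = 40
HQ - Z5 - Y2 - Q9 - U6: 3+5+17+14 = 39
HQ - Z5 - Y2 - U6 - Q9: 3+5+10+14 = 32
HQ - Z5 - U6 - Q9 - Y2: 3+11+14+17 = 45
HQ - Z5 - U6 - Y2 - Q9: 3+11+10+17 = 41
HQ - Y2 - Q9 - Z5 - U6: 2+17+13+11 = 43
HQ - Y2 - Q9 - U6 - Z5: 2+17+14+11 = 44
… (10 more)
The minimum is 32.
One shortest path: HQ → Z5 → Y2 → U6 → Q9.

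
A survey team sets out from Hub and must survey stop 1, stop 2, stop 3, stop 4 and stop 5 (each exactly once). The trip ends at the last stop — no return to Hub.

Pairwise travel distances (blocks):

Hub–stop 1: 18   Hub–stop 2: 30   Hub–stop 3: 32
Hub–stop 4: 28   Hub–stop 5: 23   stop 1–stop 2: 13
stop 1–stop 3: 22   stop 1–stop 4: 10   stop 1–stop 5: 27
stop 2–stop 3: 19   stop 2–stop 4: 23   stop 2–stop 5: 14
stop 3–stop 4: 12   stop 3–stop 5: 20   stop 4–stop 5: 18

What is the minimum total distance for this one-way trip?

Shortest open route: 72 blocks.

There are 5! = 120 possible orderings.
Hub → stop 1 → stop 2 → stop 3 → stop 4 → stop 5: 18+13+19+12+18 = 80
Hub → stop 1 → stop 2 → stop 3 → stop 5 → stop 4: 18+13+19+20+18 = 88
Hub → stop 1 → stop 2 → stop 4 → stop 3 → stop 5: 18+13+23+12+20 = 86
Hub → stop 1 → stop 2 → stop 4 → stop 5 → stop 3: 18+13+23+18+20 = 92
Hub → stop 1 → stop 2 → stop 5 → stop 3 → stop 4: 18+13+14+20+12 = 77
Hub → stop 1 → stop 2 → stop 5 → stop 4 → stop 3: 18+13+14+18+12 = 75
Hub → stop 1 → stop 3 → stop 2 → stop 4 → stop 5: 18+22+19+23+18 = 100
Hub → stop 1 → stop 3 → stop 2 → stop 5 → stop 4: 18+22+19+14+18 = 91
Hub → stop 1 → stop 3 → stop 4 → stop 2 → stop 5: 18+22+12+23+14 = 89
Hub → stop 1 → stop 3 → stop 4 → stop 5 → stop 2: 18+22+12+18+14 = 84
Hub → stop 1 → stop 3 → stop 5 → stop 2 → stop 4: 18+22+20+14+23 = 97
Hub → stop 1 → stop 3 → stop 5 → stop 4 → stop 2: 18+22+20+18+23 = 101
Hub → stop 1 → stop 4 → stop 2 → stop 3 → stop 5: 18+10+23+19+20 = 90
Hub → stop 1 → stop 4 → stop 2 → stop 5 → stop 3: 18+10+23+14+20 = 85
… (106 more)
Hub → stop 5 → stop 2 → stop 1 → stop 4 → stop 3: 23+14+13+10+12 = 72  ← best
The minimum is 72.
One shortest path: Hub → stop 5 → stop 2 → stop 1 → stop 4 → stop 3.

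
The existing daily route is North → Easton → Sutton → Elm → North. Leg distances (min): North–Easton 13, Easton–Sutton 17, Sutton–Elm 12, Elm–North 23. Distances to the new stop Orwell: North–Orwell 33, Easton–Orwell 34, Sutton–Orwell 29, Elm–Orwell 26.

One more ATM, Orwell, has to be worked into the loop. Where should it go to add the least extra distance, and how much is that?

Adding 36 min by placing Orwell on the Elm–North leg.

Insertion cost between consecutive stops i–j is d(i,Orwell) + d(Orwell,j) − d(i,j):
  between North and Easton: 33 + 34 − 13 = 54
  between Easton and Sutton: 34 + 29 − 17 = 46
  between Sutton and Elm: 29 + 26 − 12 = 43
  between Elm and North: 26 + 33 − 23 = 36
Cheapest insertion is between Elm and North, adding 36.
New total = 65 + 36 = 101.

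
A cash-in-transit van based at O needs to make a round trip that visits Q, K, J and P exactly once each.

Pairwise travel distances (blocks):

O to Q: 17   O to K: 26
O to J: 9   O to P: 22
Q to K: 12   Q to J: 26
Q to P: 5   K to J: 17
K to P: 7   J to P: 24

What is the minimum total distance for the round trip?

55 blocks — the shortest possible round trip.

With 4 stops there are 4!/2 = 12 distinct round trips (a route and its reverse cost the same).
O - Q - K - J - P - O: 17+12+17+24+22 = 92
O - Q - K - P - J - O: 17+12+7+24+9 = 69
O - Q - J - K - P - O: 17+26+17+7+22 = 89
O - Q - J - P - K - O: 17+26+24+7+26 = 100
O - Q - P - K - J - O: 17+5+7+17+9 = 55
O - Q - P - J - K - O: 17+5+24+17+26 = 89
O - K - Q - J - P - O: 26+12+26+24+22 = 110
O - K - Q - P - J - O: 26+12+5+24+9 = 76
O - K - J - Q - P - O: 26+17+26+5+22 = 96
O - K - P - Q - J - O: 26+7+5+26+9 = 73
O - J - Q - K - P - O: 9+26+12+7+22 = 76
O - J - K - Q - P - O: 9+17+12+5+22 = 65
The minimum is 55.
One optimal route: O → Q → P → K → J → O (or its reverse).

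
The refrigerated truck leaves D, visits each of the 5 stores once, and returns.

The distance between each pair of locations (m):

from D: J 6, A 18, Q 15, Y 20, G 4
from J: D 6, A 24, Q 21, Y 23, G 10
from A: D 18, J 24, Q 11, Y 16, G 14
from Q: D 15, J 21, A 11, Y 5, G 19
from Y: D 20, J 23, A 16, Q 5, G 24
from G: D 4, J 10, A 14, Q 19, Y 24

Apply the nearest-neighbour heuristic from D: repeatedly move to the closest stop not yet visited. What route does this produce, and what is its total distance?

Nearest-neighbour total = 74 m; route D → G → J → Q → Y → A → D.

From D: distances to unvisited — G=4, J=6, Q=15, A=18, Y=20. Nearest is G (4).
From G: distances to unvisited — J=10, A=14, Q=19, Y=24. Nearest is J (10).
From J: distances to unvisited — Q=21, Y=23, A=24. Nearest is Q (21).
From Q: distances to unvisited — Y=5, A=11. Nearest is Y (5).
From Y: distances to unvisited — A=16. Nearest is A (16).
Return A→D: 18.
Total = 4 + 10 + 21 + 5 + 16 + 18 = 74.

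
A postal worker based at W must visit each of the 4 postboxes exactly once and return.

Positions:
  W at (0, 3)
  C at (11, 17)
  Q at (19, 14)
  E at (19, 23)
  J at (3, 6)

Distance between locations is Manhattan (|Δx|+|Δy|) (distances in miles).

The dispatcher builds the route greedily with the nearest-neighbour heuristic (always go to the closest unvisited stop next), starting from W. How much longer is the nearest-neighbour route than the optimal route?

W: J=6, C=25, Q=30, E=39 ⇒ J
J: C=19, Q=24, E=33 ⇒ C
C: Q=11, E=14 ⇒ Q
Q: E=9 ⇒ E
NN route W → J → C → Q → E → W costs 84.
Optimal: W → C → E → Q → J → W costs 78 (by enumerating all 12 distinct tours).
Excess = 84 − 78 = 6.

Excess over optimum: 6 miles.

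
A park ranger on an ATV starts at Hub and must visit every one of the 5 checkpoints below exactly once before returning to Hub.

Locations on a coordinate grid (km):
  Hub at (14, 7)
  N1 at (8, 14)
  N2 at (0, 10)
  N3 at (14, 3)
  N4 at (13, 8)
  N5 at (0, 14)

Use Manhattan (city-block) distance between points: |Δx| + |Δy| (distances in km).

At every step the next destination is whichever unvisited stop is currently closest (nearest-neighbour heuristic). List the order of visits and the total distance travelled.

54 km along Hub → N4 → N3 → N1 → N5 → N2 → Hub.

At Hub the remaining stops are N4 2, N3 4, N1 13, N2 17, N5 21; go to N4.
At N4 the remaining stops are N3 6, N1 11, N2 15, N5 19; go to N3.
At N3 the remaining stops are N1 17, N2 21, N5 25; go to N1.
At N1 the remaining stops are N5 8, N2 12; go to N5.
At N5 the remaining stops are N2 4; go to N2.
Return N2→Hub: 17.
Total = 2 + 6 + 17 + 8 + 4 + 17 = 54.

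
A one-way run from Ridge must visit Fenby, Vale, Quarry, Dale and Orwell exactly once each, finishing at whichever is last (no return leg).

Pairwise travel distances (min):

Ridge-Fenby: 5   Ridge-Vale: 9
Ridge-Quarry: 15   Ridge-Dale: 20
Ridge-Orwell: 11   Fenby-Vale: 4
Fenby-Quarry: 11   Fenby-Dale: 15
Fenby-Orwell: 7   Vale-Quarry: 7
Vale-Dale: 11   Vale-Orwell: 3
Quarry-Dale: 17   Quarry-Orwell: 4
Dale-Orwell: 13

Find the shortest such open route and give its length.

There are 5! = 120 possible orderings.
Ridge - Fenby - Vale - Quarry - Dale - Orwell: 5+4+7+17+13 = 46
Ridge - Fenby - Vale - Quarry - Orwell - Dale: 5+4+7+4+13 = 33
Ridge - Fenby - Vale - Dale - Quarry - Orwell: 5+4+11+17+4 = 41
Ridge - Fenby - Vale - Dale - Orwell - Quarry: 5+4+11+13+4 = 37
Ridge - Fenby - Vale - Orwell - Quarry - Dale: 5+4+3+4+17 = 33
Ridge - Fenby - Vale - Orwell - Dale - Quarry: 5+4+3+13+17 = 42
Ridge - Fenby - Quarry - Vale - Dale - Orwell: 5+11+7+11+13 = 47
Ridge - Fenby - Quarry - Vale - Orwell - Dale: 5+11+7+3+13 = 39
Ridge - Fenby - Quarry - Dale - Vale - Orwell: 5+11+17+11+3 = 47
Ridge - Fenby - Quarry - Dale - Orwell - Vale: 5+11+17+13+3 = 49
Ridge - Fenby - Quarry - Orwell - Vale - Dale: 5+11+4+3+11 = 34
Ridge - Fenby - Quarry - Orwell - Dale - Vale: 5+11+4+13+11 = 44
Ridge - Fenby - Dale - Vale - Quarry - Orwell: 5+15+11+7+4 = 42
Ridge - Fenby - Dale - Vale - Orwell - Quarry: 5+15+11+3+4 = 38
… (106 more)
The minimum is 33.
One shortest path: Ridge → Fenby → Vale → Quarry → Orwell → Dale.

33 min — the minimum one-way total.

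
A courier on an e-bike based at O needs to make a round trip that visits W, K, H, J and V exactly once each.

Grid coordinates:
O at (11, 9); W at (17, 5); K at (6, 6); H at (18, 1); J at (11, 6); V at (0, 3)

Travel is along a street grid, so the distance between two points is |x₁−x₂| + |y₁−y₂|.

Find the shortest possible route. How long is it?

Shortest round trip = 52.

O→W→K→H→J→V→O: 10+12+17+12+14+17 = 82
O→W→K→H→V→J→O: 10+12+17+20+14+3 = 76
O→W→K→J→H→V→O: 10+12+5+12+20+17 = 76
O→W→K→J→V→H→O: 10+12+5+14+20+15 = 76
O→W→K→V→H→J→O: 10+12+9+20+12+3 = 66
O→W→K→V→J→H→O: 10+12+9+14+12+15 = 72
O→W→H→K→J→V→O: 10+5+17+5+14+17 = 68
O→W→H→K→V→J→O: 10+5+17+9+14+3 = 58
O→W→H→J→K→V→O: 10+5+12+5+9+17 = 58
O→W→H→J→V→K→O: 10+5+12+14+9+8 = 58
O→W→H→V→K→J→O: 10+5+20+9+5+3 = 52
O→W→H→V→J→K→O: 10+5+20+14+5+8 = 62
O→W→J→K→H→V→O: 10+7+5+17+20+17 = 76
O→W→J→K→V→H→O: 10+7+5+9+20+15 = 66
… (46 more)
The minimum is 52.
One optimal route: O → W → H → V → K → J → O (or its reverse).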